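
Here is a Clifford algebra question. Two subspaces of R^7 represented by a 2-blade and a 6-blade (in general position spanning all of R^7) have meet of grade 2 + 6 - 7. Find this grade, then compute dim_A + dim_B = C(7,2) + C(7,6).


Meet grade = grade(A) + grade(B) - n
= 2 + 6 - 7 = 1
C(7,2) = 21
C(7,6) = 7
dim_A + dim_B = 21 + 7 = 28


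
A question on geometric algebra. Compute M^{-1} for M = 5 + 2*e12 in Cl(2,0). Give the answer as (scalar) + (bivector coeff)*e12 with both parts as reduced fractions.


M = 5 + 2*e12, where e12^2 = -1.
Since M commutes with its reverse ~M = a - b*e12, M * ~M = a^2 - b^2*e12^2 = a^2 + b^2.
So M^{-1} = ~M / (a^2 + b^2) = (a - b*e12)/(a^2 + b^2).
a^2 + b^2 = 25 + 4 = 29
Scalar part = 5/29 = 5/29
Bivector coeff = -2/29 = -2/29
M^{-1} = 5/29 - 2/29*e12


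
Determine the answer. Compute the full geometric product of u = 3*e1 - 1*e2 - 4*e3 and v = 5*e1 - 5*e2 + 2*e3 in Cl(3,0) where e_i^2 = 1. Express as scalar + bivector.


In Cl(3,0): e_i^2 = 1, e_ie_j = -e_je_i for i != j.
Scalar part = u . v = 3*5 + (-1)*(-5) + (-4)*2
= 15 + 5 + (-8) = 12
e12 coeff = 3*(-5) - (-1)*5 = -15 - (-5) = -10
e13 coeff = 3*2 - (-4)*5 = 6 - (-20) = 26
e23 coeff = (-1)*2 - (-4)*(-5) = -2 - 20 = -22
uv = 12 - 10*e12 + 26*e13 - 22*e23


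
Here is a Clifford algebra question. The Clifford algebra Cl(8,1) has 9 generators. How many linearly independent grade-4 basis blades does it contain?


Number of grade-k basis blades in Cl(p,q) with n = p + q is C(n, k).
n = 8 + 1 = 9
C(9, 4) = 9! / (4! * 5!)
= 362880 / (24 * 120)
= 126


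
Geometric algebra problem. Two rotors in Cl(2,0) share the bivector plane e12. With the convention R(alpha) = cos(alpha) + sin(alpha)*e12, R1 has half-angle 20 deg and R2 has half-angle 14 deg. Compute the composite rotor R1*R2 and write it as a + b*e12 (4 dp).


Same-plane rotors commute and their half-angles add:
R1*R2 = cos(a1 + a2) + sin(a1 + a2)*e12.
a1 + a2 = 20 + 14 = 34 deg
cos(34 deg) = 0.8290
sin(34 deg) = 0.5592
R1*R2 = 0.8290 + 0.5592*e12


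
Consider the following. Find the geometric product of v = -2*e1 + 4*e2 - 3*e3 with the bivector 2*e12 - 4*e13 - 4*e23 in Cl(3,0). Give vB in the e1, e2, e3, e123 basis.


vB has grade-1 (vector) and grade-3 (trivector) parts: vB = (v _| B) + (v ^ B).
Vector part <vB>_1:
  e1: -v2*b12 - v3*b13 = -(4)*(2) - (-3)*(-4) = -20
  e2: v1*b12 - v3*b23 = (-2)*(2) - (-3)*(-4) = -16
  e3: v1*b13 + v2*b23 = (-2)*(-4) + (4)*(-4) = -8
Trivector part <vB>_3:
  e123: v1*b23 - v2*b13 + v3*b12 = (-2)*(-4) - (4)*(-4) + (-3)*(2) = 18
vB = -20*e1 - 16*e2 - 8*e3 + 18*e123


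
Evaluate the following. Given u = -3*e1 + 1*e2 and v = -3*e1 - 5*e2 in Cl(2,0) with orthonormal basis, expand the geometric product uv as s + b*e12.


Expand: (-3*e1 + 1*e2)(-3*e1 - 5*e2)
= (-3)*(-3)*e1e1 + (-3)*(-5)*e1e2 + 1*(-3)*e2e1 + 1*(-5)*e2e2
Using e1^2 = e2^2 = 1, e2e1 = -e1e2:
Scalar part s = (-3)*(-3) + 1*(-5) = 9 + (-5) = 4
Bivector part b = (-3)*(-5) - 1*(-3) = 15 - (-3) = 18
uv = 4 + 18*e12


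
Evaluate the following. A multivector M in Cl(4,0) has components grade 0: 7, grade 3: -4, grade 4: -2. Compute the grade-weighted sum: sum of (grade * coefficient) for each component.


Grade-weighted sum = sum of grade_k * coefficient_k
0*7 = 0
3*(-4) = -12
4*(-2) = -8
Total = 0 + (-12) + (-8) = -20


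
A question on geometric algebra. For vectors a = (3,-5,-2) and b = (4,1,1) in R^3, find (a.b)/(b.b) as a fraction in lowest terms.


Projection coefficient = (a . b) / (b . b)
a . b = 3*4 + (-5)*1 + (-2)*1
= 12 + (-5) + (-2) = 5
b . b = 4^2 + 1^2 + 1^2
= 16 + 1 + 1 = 18
Coefficient = 5/18
In lowest terms: 5/18


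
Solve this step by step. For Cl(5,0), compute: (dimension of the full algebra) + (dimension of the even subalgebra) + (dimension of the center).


n = 5 + 0 = 5
Total dim = 2^5 = 32
Even subalgebra dim = 2^4 = 16
n is odd, so center dim = 2
Sum = 32 + 16 + 2 = 50


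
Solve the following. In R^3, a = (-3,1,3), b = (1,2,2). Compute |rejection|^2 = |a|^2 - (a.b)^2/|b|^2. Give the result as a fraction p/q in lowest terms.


|a|^2 = (-3)^2 + 1^2 + 3^2 = 19
|b|^2 = 1^2 + 2^2 + 2^2 = 9
a . b = (-3)*1 + 1*2 + 3*2 = 5
(a.b)^2 = 5^2 = 25
|rej|^2 = 19 - 25/9
= (171 - 25)/9
= 146/9
In lowest terms: 146/9


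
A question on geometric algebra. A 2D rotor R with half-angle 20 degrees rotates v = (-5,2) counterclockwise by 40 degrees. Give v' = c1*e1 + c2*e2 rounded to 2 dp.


Rotor R = cos(20deg) - sin(20deg)*e12
Rotation angle theta = 2 * 20 = 40 degrees
v' = R*v*~R rotates v by theta.
cos(40deg) = 0.7660, sin(40deg) = 0.6428
v'_1 = -5*cos(40deg) - 2*sin(40deg)
= -5*0.7660 - 2*0.6428
= -5.12
v'_2 = -5*sin(40deg) + 2*cos(40deg)
= -5*0.6428 + 2*0.7660
= -1.68
v' = -5.12*e1 - 1.68*e2


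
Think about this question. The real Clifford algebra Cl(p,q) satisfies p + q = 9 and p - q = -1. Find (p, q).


We need p + q = 9 and p - q = -1.
Adding: 2p = 9 + (-1) = 8, so p = 4.
Then q = 9 - 4 = 5.
(p, q) = (4, 5)


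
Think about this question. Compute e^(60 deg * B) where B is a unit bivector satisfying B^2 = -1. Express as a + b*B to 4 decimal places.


For a unit bivector B with B^2 = -1, the exponential series gives
e^(theta*B) = cos(theta) + sin(theta)*B (the GA analogue of Euler's formula).
theta = 60 degrees = 1.047198 rad
cos(60 deg) = 0.5000
sin(60 deg) = 0.8660
exp(theta*B) = 0.5000 + 0.8660*B


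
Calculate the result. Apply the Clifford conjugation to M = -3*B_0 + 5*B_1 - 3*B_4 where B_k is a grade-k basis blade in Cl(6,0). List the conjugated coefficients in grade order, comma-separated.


Clifford conjugate sign for grade k: (-1)^(k(k+1)/2)
Grade 0: (-1)^(0*1/2) = (-1)^0 = 1, coeff -3 -> -3
Grade 1: (-1)^(1*2/2) = (-1)^1 = -1, coeff 5 -> -5
Grade 4: (-1)^(4*5/2) = (-1)^10 = 1, coeff -3 -> -3
Conjugated coefficients: -3, -5, -3


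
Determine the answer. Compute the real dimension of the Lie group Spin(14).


Spin(n) double-covers SO(n); both have Lie algebra so(n) of dimension n(n-1)/2.
n = 14
n(n-1) = 14 * 13 = 182
dim Spin(14) = 182/2 = 91


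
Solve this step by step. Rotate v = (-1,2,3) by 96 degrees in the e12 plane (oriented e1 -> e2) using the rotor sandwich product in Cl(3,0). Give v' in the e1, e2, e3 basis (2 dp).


Rotor R = cos(48deg) - sin(48deg)*e12
Rotation angle theta = 2 * 48 = 96 degrees in the e12 plane (e1 -> e2).
The component perpendicular to the plane (e3) is invariant: v'_3 = v3 = 3.00
cos(96deg) = -0.1045, sin(96deg) = 0.9945
v'_1 = v1*cos(theta) - v2*sin(theta) = -1*(-0.1045) - 2*0.9945 = -1.88
v'_2 = v1*sin(theta) + v2*cos(theta) = -1*0.9945 + 2*(-0.1045) = -1.20
v' = -1.88*e1 - 1.20*e2 + 3.00*e3


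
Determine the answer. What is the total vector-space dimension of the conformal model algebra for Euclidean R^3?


The conformal model of R^3 uses Cl(4,1): the 3 Euclidean generators plus two extra orthogonal generators e+ (e+^2 = +1) and e- (e-^2 = -1), from which the null vectors e0, einf are built.
Number of generators m = 3 + 2 = 5.
dim Cl(p,q) = 2^m = 2^5 = 32


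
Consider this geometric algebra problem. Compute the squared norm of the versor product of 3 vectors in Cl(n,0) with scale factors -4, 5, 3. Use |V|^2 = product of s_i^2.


Each vector v_i has |v_i|^2 = s_i^2
Squared scales: (-4)^2 = 16, 5^2 = 25, 3^2 = 9
|V|^2 = 16 * 25 * 9
= 3600


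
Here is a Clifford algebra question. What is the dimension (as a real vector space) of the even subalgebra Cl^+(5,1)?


Even subalgebra dimension = 2^(n-1)
n = 5 + 1 = 6
2^(6 - 1) = 2^5 = 32
Verification: sum of C(6,k) for even k = 1 + 15 + 15 + 1 = 32
Result = 32


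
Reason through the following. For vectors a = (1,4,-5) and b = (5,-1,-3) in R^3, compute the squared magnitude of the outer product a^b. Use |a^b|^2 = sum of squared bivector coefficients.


a wedge b = (a1*b2 - a2*b1)*e12 + (a1*b3 - a3*b1)*e13 + (a2*b3 - a3*b2)*e23
e12 coeff: 1*(-1) - 4*5 = -1 - 20 = -21
e13 coeff: 1*(-3) - (-5)*5 = -3 - (-25) = 22
e23 coeff: 4*(-3) - (-5)*(-1) = -12 - 5 = -17
|a wedge b|^2 = (-21)^2 + 22^2 + (-17)^2
= 441 + 484 + 289
= 1214


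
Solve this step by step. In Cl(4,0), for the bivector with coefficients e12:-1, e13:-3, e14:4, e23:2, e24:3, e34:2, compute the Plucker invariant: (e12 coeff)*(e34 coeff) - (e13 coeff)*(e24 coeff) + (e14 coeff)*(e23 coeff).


Plucker relation: af - be + cd
a*f = (-1)*2 = -2
b*e = (-3)*3 = -9
c*d = 4*2 = 8
af - be + cd = -2 - (-9) + 8
= 15


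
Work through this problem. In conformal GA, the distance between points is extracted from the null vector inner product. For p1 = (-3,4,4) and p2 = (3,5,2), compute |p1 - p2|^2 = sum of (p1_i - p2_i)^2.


p1 - p2 = (-6, -1, 2)
|p1 - p2|^2 = (-6)^2 + (-1)^2 + 2^2
= 36 + 1 + 4
= 41


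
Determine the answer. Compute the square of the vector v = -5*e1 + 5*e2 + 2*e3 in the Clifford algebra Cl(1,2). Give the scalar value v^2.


v^2 = sum of c_i^2 * e_i^2
Positive signature terms (e_i^2 = +1): (-5)^2 = 25
Negative signature terms (e_j^2 = -1): 5^2 + 2^2 = 29
v^2 = 25 - 29 = -4


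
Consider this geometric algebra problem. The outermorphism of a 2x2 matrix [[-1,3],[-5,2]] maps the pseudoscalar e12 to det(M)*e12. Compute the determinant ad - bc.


The outermorphism of a linear map f sends e1^e2 to f(e1)^f(e2).
f(e1) = -1*e1 - 5*e2
f(e2) = 3*e1 + 2*e2
f(e1) ^ f(e2) = (-1*e1 - 5*e2) ^ (3*e1 + 2*e2)
= (-1)*2*e12 + (-5)*3*e21
= (-2 - (-15))*e12
= 13*e12
Coefficient = 13


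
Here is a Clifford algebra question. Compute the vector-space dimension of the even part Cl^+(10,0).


Even subalgebra dimension = 2^(n-1)
n = 10 + 0 = 10
2^(10 - 1) = 2^9 = 512
Verification: sum of C(10,k) for even k = 1 + 45 + 210 + 210 + 45 + 1 = 512
Result = 512


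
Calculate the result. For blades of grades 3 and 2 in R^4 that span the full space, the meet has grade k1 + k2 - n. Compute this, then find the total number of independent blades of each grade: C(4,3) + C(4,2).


Meet grade = grade(A) + grade(B) - n
= 3 + 2 - 4 = 1
C(4,3) = 4
C(4,2) = 6
dim_A + dim_B = 4 + 6 = 10


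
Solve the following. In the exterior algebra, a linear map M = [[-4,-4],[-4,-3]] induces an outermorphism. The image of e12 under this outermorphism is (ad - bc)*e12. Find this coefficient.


The outermorphism of a linear map f sends e1^e2 to f(e1)^f(e2).
f(e1) = -4*e1 - 4*e2
f(e2) = -4*e1 - 3*e2
f(e1) ^ f(e2) = (-4*e1 - 4*e2) ^ (-4*e1 - 3*e2)
= (-4)*(-3)*e12 + (-4)*(-4)*e21
= (12 - 16)*e12
= -4*e12
Coefficient = -4


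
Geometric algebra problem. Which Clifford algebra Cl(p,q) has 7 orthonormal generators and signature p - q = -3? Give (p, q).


We need p + q = 7 and p - q = -3.
Adding: 2p = 7 + (-3) = 4, so p = 2.
Then q = 7 - 2 = 5.
(p, q) = (2, 5)


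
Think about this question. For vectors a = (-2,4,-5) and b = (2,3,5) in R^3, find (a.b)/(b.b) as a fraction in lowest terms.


Projection coefficient = (a . b) / (b . b)
a . b = (-2)*2 + 4*3 + (-5)*5
= -4 + 12 + (-25) = -17
b . b = 2^2 + 3^2 + 5^2
= 4 + 9 + 25 = 38
Coefficient = -17/38
In lowest terms: -17/38


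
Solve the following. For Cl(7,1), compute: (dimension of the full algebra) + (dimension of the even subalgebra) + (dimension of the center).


n = 7 + 1 = 8
Total dim = 2^8 = 256
Even subalgebra dim = 2^7 = 128
n is even, so center dim = 1
Sum = 256 + 128 + 1 = 385


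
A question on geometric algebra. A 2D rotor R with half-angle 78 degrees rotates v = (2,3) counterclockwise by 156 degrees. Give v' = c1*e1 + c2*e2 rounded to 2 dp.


Rotor R = cos(78deg) - sin(78deg)*e12
Rotation angle theta = 2 * 78 = 156 degrees
v' = R*v*~R rotates v by theta.
cos(156deg) = -0.9135, sin(156deg) = 0.4067
v'_1 = 2*cos(156deg) - 3*sin(156deg)
= 2*(-0.9135) - 3*0.4067
= -3.05
v'_2 = 2*sin(156deg) + 3*cos(156deg)
= 2*0.4067 + 3*(-0.9135)
= -1.93
v' = -3.05*e1 - 1.93*e2


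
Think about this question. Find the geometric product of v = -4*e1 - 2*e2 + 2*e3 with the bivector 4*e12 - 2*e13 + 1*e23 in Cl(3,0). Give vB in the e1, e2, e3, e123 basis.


vB has grade-1 (vector) and grade-3 (trivector) parts: vB = (v _| B) + (v ^ B).
Vector part <vB>_1:
  e1: -v2*b12 - v3*b13 = -(-2)*(4) - (2)*(-2) = 12
  e2: v1*b12 - v3*b23 = (-4)*(4) - (2)*(1) = -18
  e3: v1*b13 + v2*b23 = (-4)*(-2) + (-2)*(1) = 6
Trivector part <vB>_3:
  e123: v1*b23 - v2*b13 + v3*b12 = (-4)*(1) - (-2)*(-2) + (2)*(4) = 0
vB = 12*e1 - 18*e2 + 6*e3 + 0*e123


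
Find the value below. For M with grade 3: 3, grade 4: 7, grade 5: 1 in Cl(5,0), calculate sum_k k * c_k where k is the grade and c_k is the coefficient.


Grade-weighted sum = sum of grade_k * coefficient_k
3*3 = 9
4*7 = 28
5*1 = 5
Total = 9 + 28 + 5 = 42


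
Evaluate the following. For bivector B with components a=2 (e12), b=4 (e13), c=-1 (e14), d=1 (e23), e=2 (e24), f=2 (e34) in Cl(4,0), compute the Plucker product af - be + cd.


Plucker relation: af - be + cd
a*f = 2*2 = 4
b*e = 4*2 = 8
c*d = (-1)*1 = -1
af - be + cd = 4 - 8 + (-1)
= -5


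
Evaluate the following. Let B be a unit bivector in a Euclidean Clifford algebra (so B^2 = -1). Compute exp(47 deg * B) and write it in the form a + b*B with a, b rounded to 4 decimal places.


For a unit bivector B with B^2 = -1, the exponential series gives
e^(theta*B) = cos(theta) + sin(theta)*B (the GA analogue of Euler's formula).
theta = 47 degrees = 0.820305 rad
cos(47 deg) = 0.6820
sin(47 deg) = 0.7314
exp(theta*B) = 0.6820 + 0.7314*B


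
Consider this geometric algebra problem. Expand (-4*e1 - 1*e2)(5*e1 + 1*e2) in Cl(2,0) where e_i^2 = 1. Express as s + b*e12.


Expand: (-4*e1 - 1*e2)(5*e1 + 1*e2)
= (-4)*5*e1e1 + (-4)*1*e1e2 + (-1)*5*e2e1 + (-1)*1*e2e2
Using e1^2 = e2^2 = 1, e2e1 = -e1e2:
Scalar part s = (-4)*5 + (-1)*1 = -20 + (-1) = -21
Bivector part b = (-4)*1 - (-1)*5 = -4 - (-5) = 1
uv = -21 + 1*e12


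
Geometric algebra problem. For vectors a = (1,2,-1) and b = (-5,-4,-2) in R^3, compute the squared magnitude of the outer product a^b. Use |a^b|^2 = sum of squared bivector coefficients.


a wedge b = (a1*b2 - a2*b1)*e12 + (a1*b3 - a3*b1)*e13 + (a2*b3 - a3*b2)*e23
e12 coeff: 1*(-4) - 2*(-5) = -4 - (-10) = 6
e13 coeff: 1*(-2) - (-1)*(-5) = -2 - 5 = -7
e23 coeff: 2*(-2) - (-1)*(-4) = -4 - 4 = -8
|a wedge b|^2 = 6^2 + (-7)^2 + (-8)^2
= 36 + 49 + 64
= 149


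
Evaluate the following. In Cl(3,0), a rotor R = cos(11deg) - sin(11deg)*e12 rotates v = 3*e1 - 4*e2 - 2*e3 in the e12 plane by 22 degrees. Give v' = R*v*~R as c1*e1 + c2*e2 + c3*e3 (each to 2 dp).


Rotor R = cos(11deg) - sin(11deg)*e12
Rotation angle theta = 2 * 11 = 22 degrees in the e12 plane (e1 -> e2).
The component perpendicular to the plane (e3) is invariant: v'_3 = v3 = -2.00
cos(22deg) = 0.9272, sin(22deg) = 0.3746
v'_1 = v1*cos(theta) - v2*sin(theta) = 3*0.9272 - (-4)*0.3746 = 4.28
v'_2 = v1*sin(theta) + v2*cos(theta) = 3*0.3746 + (-4)*0.9272 = -2.58
v' = 4.28*e1 - 2.58*e2 - 2.00*e3


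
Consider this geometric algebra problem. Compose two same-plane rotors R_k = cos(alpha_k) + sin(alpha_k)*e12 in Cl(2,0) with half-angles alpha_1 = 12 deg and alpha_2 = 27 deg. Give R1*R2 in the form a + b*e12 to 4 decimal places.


Same-plane rotors commute and their half-angles add:
R1*R2 = cos(a1 + a2) + sin(a1 + a2)*e12.
a1 + a2 = 12 + 27 = 39 deg
cos(39 deg) = 0.7771
sin(39 deg) = 0.6293
R1*R2 = 0.7771 + 0.6293*e12


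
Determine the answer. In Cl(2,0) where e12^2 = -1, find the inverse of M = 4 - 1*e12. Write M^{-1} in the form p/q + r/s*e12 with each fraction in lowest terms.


M = 4 - 1*e12, where e12^2 = -1.
Since M commutes with its reverse ~M = a - b*e12, M * ~M = a^2 - b^2*e12^2 = a^2 + b^2.
So M^{-1} = ~M / (a^2 + b^2) = (a - b*e12)/(a^2 + b^2).
a^2 + b^2 = 16 + 1 = 17
Scalar part = 4/17 = 4/17
Bivector coeff = 1/17 = 1/17
M^{-1} = 4/17 + 1/17*e12


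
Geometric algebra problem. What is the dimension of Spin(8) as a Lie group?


Spin(n) double-covers SO(n); both have Lie algebra so(n) of dimension n(n-1)/2.
n = 8
n(n-1) = 8 * 7 = 56
dim Spin(8) = 56/2 = 28


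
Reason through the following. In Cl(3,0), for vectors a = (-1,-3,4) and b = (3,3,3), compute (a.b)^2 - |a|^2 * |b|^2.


a . b = (-1)*3 + (-3)*3 + 4*3
= -3 + (-9) + 12 = 0
|a|^2 = (-1)^2 + (-3)^2 + 4^2 = 26
|b|^2 = 3^2 + 3^2 + 3^2 = 27
(a.b)^2 = 0^2 = 0
|a|^2 * |b|^2 = 26 * 27 = 702
Result = 0 - 702 = -702


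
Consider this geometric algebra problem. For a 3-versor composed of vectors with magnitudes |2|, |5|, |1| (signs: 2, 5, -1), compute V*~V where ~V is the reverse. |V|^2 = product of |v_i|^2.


Each vector v_i has |v_i|^2 = s_i^2
Squared scales: 2^2 = 4, 5^2 = 25, (-1)^2 = 1
|V|^2 = 4 * 25 * 1
= 100


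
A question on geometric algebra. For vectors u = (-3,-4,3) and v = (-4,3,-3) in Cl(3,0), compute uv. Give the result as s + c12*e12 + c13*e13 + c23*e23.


In Cl(3,0): e_i^2 = 1, e_ie_j = -e_je_i for i != j.
Scalar part = u . v = (-3)*(-4) + (-4)*3 + 3*(-3)
= 12 + (-12) + (-9) = -9
e12 coeff = (-3)*3 - (-4)*(-4) = -9 - 16 = -25
e13 coeff = (-3)*(-3) - 3*(-4) = 9 - (-12) = 21
e23 coeff = (-4)*(-3) - 3*3 = 12 - 9 = 3
uv = -9 - 25*e12 + 21*e13 + 3*e23


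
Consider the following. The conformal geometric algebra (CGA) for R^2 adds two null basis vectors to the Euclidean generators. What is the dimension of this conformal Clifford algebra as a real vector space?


The conformal model of R^2 uses Cl(3,1): the 2 Euclidean generators plus two extra orthogonal generators e+ (e+^2 = +1) and e- (e-^2 = -1), from which the null vectors e0, einf are built.
Number of generators m = 2 + 2 = 4.
dim Cl(p,q) = 2^m = 2^4 = 16


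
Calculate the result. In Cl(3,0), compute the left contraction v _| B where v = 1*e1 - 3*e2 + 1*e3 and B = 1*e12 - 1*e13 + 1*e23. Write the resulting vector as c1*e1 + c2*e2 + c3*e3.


Left contraction v _| B = <vB>_1 (grade-1 part of the geometric product vB).
Using e1_|e12 = e2, e2_|e12 = -e1, e1_|e13 = e3, e3_|e13 = -e1, e2_|e23 = e3, e3_|e23 = -e2:
e1 coeff: -v2*b12 - v3*b13 = -(-3)*(1) - (1)*(-1) = 4
e2 coeff: v1*b12 - v3*b23 = (1)*(1) - (1)*(1) = 0
e3 coeff: v1*b13 + v2*b23 = (1)*(-1) + (-3)*(1) = -4
v _| B = 4*e1 + 0*e2 - 4*e3


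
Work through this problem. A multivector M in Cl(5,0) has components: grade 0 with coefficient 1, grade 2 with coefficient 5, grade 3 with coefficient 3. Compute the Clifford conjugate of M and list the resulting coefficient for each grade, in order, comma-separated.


Clifford conjugate sign for grade k: (-1)^(k(k+1)/2)
Grade 0: (-1)^(0*1/2) = (-1)^0 = 1, coeff 1 -> 1
Grade 2: (-1)^(2*3/2) = (-1)^3 = -1, coeff 5 -> -5
Grade 3: (-1)^(3*4/2) = (-1)^6 = 1, coeff 3 -> 3
Conjugated coefficients: 1, -5, 3


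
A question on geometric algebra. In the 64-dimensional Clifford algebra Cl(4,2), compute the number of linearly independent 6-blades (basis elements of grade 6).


Number of grade-k basis blades in Cl(p,q) with n = p + q is C(n, k).
n = 4 + 2 = 6
C(6, 6) = 6! / (6! * 0!)
= 720 / (720 * 1)
= 1


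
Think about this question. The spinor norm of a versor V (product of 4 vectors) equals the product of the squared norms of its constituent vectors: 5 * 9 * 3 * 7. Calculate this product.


Spinor norm N(V) = |v1|^2 * |v2|^2 * ... * |v4|^2
= 5 * 9 * 3 * 7
Running product: 5, 45, 135, 945
N(V) = 945


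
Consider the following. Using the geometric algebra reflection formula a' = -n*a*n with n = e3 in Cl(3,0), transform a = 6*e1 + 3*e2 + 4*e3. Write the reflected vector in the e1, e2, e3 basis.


Reflection formula: a' = -n*a*n, with n = e3 (unit vector, n^2 = 1).
For reflection through hyperplane perp to e3:
The component along e3 flips sign, others stay.
a = (6, 3, 4)
a' = (6, 3, -4)
a' = 6*e1 + 3*e2 - 4*e3


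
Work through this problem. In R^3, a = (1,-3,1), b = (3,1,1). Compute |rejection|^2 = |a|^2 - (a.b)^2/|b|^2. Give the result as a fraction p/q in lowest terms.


|a|^2 = 1^2 + (-3)^2 + 1^2 = 11
|b|^2 = 3^2 + 1^2 + 1^2 = 11
a . b = 1*3 + (-3)*1 + 1*1 = 1
(a.b)^2 = 1^2 = 1
|rej|^2 = 11 - 1/11
= (121 - 1)/11
= 120/11
In lowest terms: 120/11


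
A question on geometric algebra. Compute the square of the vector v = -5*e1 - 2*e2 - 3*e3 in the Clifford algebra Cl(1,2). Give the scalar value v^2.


v^2 = sum of c_i^2 * e_i^2
Positive signature terms (e_i^2 = +1): (-5)^2 = 25
Negative signature terms (e_j^2 = -1): (-2)^2 + (-3)^2 = 13
v^2 = 25 - 13 = 12


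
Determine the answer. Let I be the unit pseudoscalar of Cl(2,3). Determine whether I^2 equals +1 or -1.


The pseudoscalar I = e1...e_n (product of all n generators) of Cl(p,q) satisfies I^2 = (-1)^(q + n(n-1)/2).
p = 2, q = 3, n = p + q = 5
n(n-1)/2 = 5 * 4 / 2 = 10
Exponent = q + n(n-1)/2 = 3 + 10 = 13
I^2 = (-1)^13 = -1


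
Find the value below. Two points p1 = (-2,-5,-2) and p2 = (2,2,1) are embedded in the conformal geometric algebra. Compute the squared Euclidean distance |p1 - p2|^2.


p1 - p2 = (-4, -7, -3)
|p1 - p2|^2 = (-4)^2 + (-7)^2 + (-3)^2
= 16 + 49 + 9
= 74


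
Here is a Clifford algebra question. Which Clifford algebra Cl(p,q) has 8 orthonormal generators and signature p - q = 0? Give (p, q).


We need p + q = 8 and p - q = 0.
Adding: 2p = 8 + 0 = 8, so p = 4.
Then q = 8 - 4 = 4.
(p, q) = (4, 4)


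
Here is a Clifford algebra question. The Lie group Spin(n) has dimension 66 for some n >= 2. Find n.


dim Spin(n) = dim so(n) = n(n-1)/2.
Solve n(n-1)/2 = 66, i.e. n^2 - n - 132 = 0.
Discriminant = 1 + 8*66 = 529
n = (1 + sqrt(529))/2 = (1 + 23)/2 = 12


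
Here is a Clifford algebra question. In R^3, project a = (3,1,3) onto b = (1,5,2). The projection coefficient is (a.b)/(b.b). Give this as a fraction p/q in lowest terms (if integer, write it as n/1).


Projection coefficient = (a . b) / (b . b)
a . b = 3*1 + 1*5 + 3*2
= 3 + 5 + 6 = 14
b . b = 1^2 + 5^2 + 2^2
= 1 + 25 + 4 = 30
Coefficient = 14/30
In lowest terms: 7/15


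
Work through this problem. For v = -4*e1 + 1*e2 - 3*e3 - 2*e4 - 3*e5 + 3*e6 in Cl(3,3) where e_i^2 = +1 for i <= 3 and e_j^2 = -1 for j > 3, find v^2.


v^2 = sum of c_i^2 * e_i^2
Positive signature terms (e_i^2 = +1): (-4)^2 + 1^2 + (-3)^2 = 26
Negative signature terms (e_j^2 = -1): (-2)^2 + (-3)^2 + 3^2 = 22
v^2 = 26 - 22 = 4


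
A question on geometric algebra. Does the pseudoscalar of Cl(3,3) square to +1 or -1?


The pseudoscalar I = e1...e_n (product of all n generators) of Cl(p,q) satisfies I^2 = (-1)^(q + n(n-1)/2).
p = 3, q = 3, n = p + q = 6
n(n-1)/2 = 6 * 5 / 2 = 15
Exponent = q + n(n-1)/2 = 3 + 15 = 18
I^2 = (-1)^18 = +1


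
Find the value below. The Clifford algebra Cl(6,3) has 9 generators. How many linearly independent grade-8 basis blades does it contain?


Number of grade-k basis blades in Cl(p,q) with n = p + q is C(n, k).
n = 6 + 3 = 9
C(9, 8) = 9! / (8! * 1!)
= 362880 / (40320 * 1)
= 9


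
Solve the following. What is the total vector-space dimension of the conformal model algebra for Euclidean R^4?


The conformal model of R^4 uses Cl(5,1): the 4 Euclidean generators plus two extra orthogonal generators e+ (e+^2 = +1) and e- (e-^2 = -1), from which the null vectors e0, einf are built.
Number of generators m = 4 + 2 = 6.
dim Cl(p,q) = 2^m = 2^6 = 64


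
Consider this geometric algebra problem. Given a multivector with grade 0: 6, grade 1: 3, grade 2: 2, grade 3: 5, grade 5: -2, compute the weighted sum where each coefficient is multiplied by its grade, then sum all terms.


Grade-weighted sum = sum of grade_k * coefficient_k
0*6 = 0
1*3 = 3
2*2 = 4
3*5 = 15
5*(-2) = -10
Total = 0 + 3 + 4 + 15 + (-10) = 12


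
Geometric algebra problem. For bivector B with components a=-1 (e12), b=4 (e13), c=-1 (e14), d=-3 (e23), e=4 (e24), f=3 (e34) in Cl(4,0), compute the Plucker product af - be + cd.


Plucker relation: af - be + cd
a*f = (-1)*3 = -3
b*e = 4*4 = 16
c*d = (-1)*(-3) = 3
af - be + cd = -3 - 16 + 3
= -16


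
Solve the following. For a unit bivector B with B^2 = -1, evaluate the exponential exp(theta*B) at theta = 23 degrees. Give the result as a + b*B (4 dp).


For a unit bivector B with B^2 = -1, the exponential series gives
e^(theta*B) = cos(theta) + sin(theta)*B (the GA analogue of Euler's formula).
theta = 23 degrees = 0.401426 rad
cos(23 deg) = 0.9205
sin(23 deg) = 0.3907
exp(theta*B) = 0.9205 + 0.3907*B


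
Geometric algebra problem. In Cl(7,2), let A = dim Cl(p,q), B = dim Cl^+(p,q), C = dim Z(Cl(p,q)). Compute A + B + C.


n = 7 + 2 = 9
Total dim = 2^9 = 512
Even subalgebra dim = 2^8 = 256
n is odd, so center dim = 2
Sum = 512 + 256 + 2 = 770


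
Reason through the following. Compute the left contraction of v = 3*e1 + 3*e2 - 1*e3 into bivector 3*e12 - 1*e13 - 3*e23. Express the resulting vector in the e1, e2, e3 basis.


Left contraction v _| B = <vB>_1 (grade-1 part of the geometric product vB).
Using e1_|e12 = e2, e2_|e12 = -e1, e1_|e13 = e3, e3_|e13 = -e1, e2_|e23 = e3, e3_|e23 = -e2:
e1 coeff: -v2*b12 - v3*b13 = -(3)*(3) - (-1)*(-1) = -10
e2 coeff: v1*b12 - v3*b23 = (3)*(3) - (-1)*(-3) = 6
e3 coeff: v1*b13 + v2*b23 = (3)*(-1) + (3)*(-3) = -12
v _| B = -10*e1 + 6*e2 - 12*e3


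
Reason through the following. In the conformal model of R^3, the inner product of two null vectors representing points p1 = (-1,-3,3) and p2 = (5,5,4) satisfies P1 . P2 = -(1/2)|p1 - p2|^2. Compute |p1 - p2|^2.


p1 - p2 = (-6, -8, -1)
|p1 - p2|^2 = (-6)^2 + (-8)^2 + (-1)^2
= 36 + 64 + 1
= 101


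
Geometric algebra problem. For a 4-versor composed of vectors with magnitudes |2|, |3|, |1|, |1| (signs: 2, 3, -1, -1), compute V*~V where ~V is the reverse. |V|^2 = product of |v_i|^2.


Each vector v_i has |v_i|^2 = s_i^2
Squared scales: 2^2 = 4, 3^2 = 9, (-1)^2 = 1, (-1)^2 = 1
|V|^2 = 4 * 9 * 1 * 1
= 36


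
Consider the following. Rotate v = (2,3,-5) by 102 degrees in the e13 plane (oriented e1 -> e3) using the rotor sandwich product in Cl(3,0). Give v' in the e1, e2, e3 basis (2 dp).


Rotor R = cos(51deg) - sin(51deg)*e13
Rotation angle theta = 2 * 51 = 102 degrees in the e13 plane (e1 -> e3).
The component perpendicular to the plane (e2) is invariant: v'_2 = v2 = 3.00
cos(102deg) = -0.2079, sin(102deg) = 0.9781
v'_1 = v1*cos(theta) - v3*sin(theta) = 2*(-0.2079) - (-5)*0.9781 = 4.47
v'_3 = v1*sin(theta) + v3*cos(theta) = 2*0.9781 + (-5)*(-0.2079) = 3.00
v' = 4.47*e1 + 3.00*e2 + 3.00*e3


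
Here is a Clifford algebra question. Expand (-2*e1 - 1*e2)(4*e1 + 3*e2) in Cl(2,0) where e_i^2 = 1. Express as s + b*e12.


Expand: (-2*e1 - 1*e2)(4*e1 + 3*e2)
= (-2)*4*e1e1 + (-2)*3*e1e2 + (-1)*4*e2e1 + (-1)*3*e2e2
Using e1^2 = e2^2 = 1, e2e1 = -e1e2:
Scalar part s = (-2)*4 + (-1)*3 = -8 + (-3) = -11
Bivector part b = (-2)*3 - (-1)*4 = -6 - (-4) = -2
uv = -11 - 2*e12


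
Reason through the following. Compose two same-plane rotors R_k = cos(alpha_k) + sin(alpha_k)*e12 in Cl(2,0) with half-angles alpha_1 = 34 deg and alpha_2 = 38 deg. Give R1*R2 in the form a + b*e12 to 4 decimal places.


Same-plane rotors commute and their half-angles add:
R1*R2 = cos(a1 + a2) + sin(a1 + a2)*e12.
a1 + a2 = 34 + 38 = 72 deg
cos(72 deg) = 0.3090
sin(72 deg) = 0.9511
R1*R2 = 0.3090 + 0.9511*e12


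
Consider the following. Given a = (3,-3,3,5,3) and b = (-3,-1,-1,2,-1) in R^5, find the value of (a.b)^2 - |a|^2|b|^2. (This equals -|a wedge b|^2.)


a . b = 3*(-3) + (-3)*(-1) + 3*(-1) + 5*2 + 3*(-1)
= -9 + 3 + (-3) + 10 + (-3) = -2
|a|^2 = 3^2 + (-3)^2 + 3^2 + 5^2 + 3^2 = 61
|b|^2 = (-3)^2 + (-1)^2 + (-1)^2 + 2^2 + (-1)^2 = 16
(a.b)^2 = (-2)^2 = 4
|a|^2 * |b|^2 = 61 * 16 = 976
Result = 4 - 976 = -972


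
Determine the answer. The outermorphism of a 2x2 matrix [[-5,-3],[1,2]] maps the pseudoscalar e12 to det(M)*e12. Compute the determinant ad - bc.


The outermorphism of a linear map f sends e1^e2 to f(e1)^f(e2).
f(e1) = -5*e1 + 1*e2
f(e2) = -3*e1 + 2*e2
f(e1) ^ f(e2) = (-5*e1 + 1*e2) ^ (-3*e1 + 2*e2)
= (-5)*2*e12 + 1*(-3)*e21
= (-10 - (-3))*e12
= -7*e12
Coefficient = -7


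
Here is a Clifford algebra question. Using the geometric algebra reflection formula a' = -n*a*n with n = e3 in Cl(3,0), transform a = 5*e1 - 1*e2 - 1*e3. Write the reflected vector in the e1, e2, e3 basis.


Reflection formula: a' = -n*a*n, with n = e3 (unit vector, n^2 = 1).
For reflection through hyperplane perp to e3:
The component along e3 flips sign, others stay.
a = (5, -1, -1)
a' = (5, -1, 1)
a' = 5*e1 - 1*e2 + 1*e3


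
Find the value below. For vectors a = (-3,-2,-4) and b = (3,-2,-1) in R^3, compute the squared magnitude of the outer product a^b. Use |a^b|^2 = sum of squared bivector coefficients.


a wedge b = (a1*b2 - a2*b1)*e12 + (a1*b3 - a3*b1)*e13 + (a2*b3 - a3*b2)*e23
e12 coeff: (-3)*(-2) - (-2)*3 = 6 - (-6) = 12
e13 coeff: (-3)*(-1) - (-4)*3 = 3 - (-12) = 15
e23 coeff: (-2)*(-1) - (-4)*(-2) = 2 - 8 = -6
|a wedge b|^2 = 12^2 + 15^2 + (-6)^2
= 144 + 225 + 36
= 405


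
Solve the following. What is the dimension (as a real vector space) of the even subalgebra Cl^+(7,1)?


Even subalgebra dimension = 2^(n-1)
n = 7 + 1 = 8
2^(8 - 1) = 2^7 = 128
Verification: sum of C(8,k) for even k = 1 + 28 + 70 + 28 + 1 = 128
Result = 128


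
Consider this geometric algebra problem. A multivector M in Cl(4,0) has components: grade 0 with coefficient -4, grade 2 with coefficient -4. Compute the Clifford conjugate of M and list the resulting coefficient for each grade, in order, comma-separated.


Clifford conjugate sign for grade k: (-1)^(k(k+1)/2)
Grade 0: (-1)^(0*1/2) = (-1)^0 = 1, coeff -4 -> -4
Grade 2: (-1)^(2*3/2) = (-1)^3 = -1, coeff -4 -> 4
Conjugated coefficients: -4, 4


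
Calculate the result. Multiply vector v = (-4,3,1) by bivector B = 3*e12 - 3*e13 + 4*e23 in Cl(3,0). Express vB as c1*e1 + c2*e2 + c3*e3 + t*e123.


vB has grade-1 (vector) and grade-3 (trivector) parts: vB = (v _| B) + (v ^ B).
Vector part <vB>_1:
  e1: -v2*b12 - v3*b13 = -(3)*(3) - (1)*(-3) = -6
  e2: v1*b12 - v3*b23 = (-4)*(3) - (1)*(4) = -16
  e3: v1*b13 + v2*b23 = (-4)*(-3) + (3)*(4) = 24
Trivector part <vB>_3:
  e123: v1*b23 - v2*b13 + v3*b12 = (-4)*(4) - (3)*(-3) + (1)*(3) = -4
vB = -6*e1 - 16*e2 + 24*e3 - 4*e123


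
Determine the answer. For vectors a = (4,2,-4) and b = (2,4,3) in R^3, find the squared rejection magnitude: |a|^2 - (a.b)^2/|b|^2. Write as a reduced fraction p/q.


|a|^2 = 4^2 + 2^2 + (-4)^2 = 36
|b|^2 = 2^2 + 4^2 + 3^2 = 29
a . b = 4*2 + 2*4 + (-4)*3 = 4
(a.b)^2 = 4^2 = 16
|rej|^2 = 36 - 16/29
= (1044 - 16)/29
= 1028/29
In lowest terms: 1028/29


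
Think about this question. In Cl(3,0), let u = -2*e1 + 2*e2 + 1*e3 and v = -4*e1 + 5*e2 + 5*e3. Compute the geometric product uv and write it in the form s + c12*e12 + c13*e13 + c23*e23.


In Cl(3,0): e_i^2 = 1, e_ie_j = -e_je_i for i != j.
Scalar part = u . v = (-2)*(-4) + 2*5 + 1*5
= 8 + 10 + 5 = 23
e12 coeff = (-2)*5 - 2*(-4) = -10 - (-8) = -2
e13 coeff = (-2)*5 - 1*(-4) = -10 - (-4) = -6
e23 coeff = 2*5 - 1*5 = 10 - 5 = 5
uv = 23 - 2*e12 - 6*e13 + 5*e23


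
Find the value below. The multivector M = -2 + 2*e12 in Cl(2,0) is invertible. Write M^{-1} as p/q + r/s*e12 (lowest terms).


M = -2 + 2*e12, where e12^2 = -1.
Since M commutes with its reverse ~M = a - b*e12, M * ~M = a^2 - b^2*e12^2 = a^2 + b^2.
So M^{-1} = ~M / (a^2 + b^2) = (a - b*e12)/(a^2 + b^2).
a^2 + b^2 = 4 + 4 = 8
Scalar part = -2/8 = -1/4
Bivector coeff = -2/8 = -1/4
M^{-1} = -1/4 - 1/4*e12


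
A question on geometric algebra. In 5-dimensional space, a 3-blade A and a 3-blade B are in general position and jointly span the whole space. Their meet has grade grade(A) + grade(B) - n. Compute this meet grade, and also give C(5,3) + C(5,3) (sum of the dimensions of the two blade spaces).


Meet grade = grade(A) + grade(B) - n
= 3 + 3 - 5 = 1
C(5,3) = 10
C(5,3) = 10
dim_A + dim_B = 10 + 10 = 20


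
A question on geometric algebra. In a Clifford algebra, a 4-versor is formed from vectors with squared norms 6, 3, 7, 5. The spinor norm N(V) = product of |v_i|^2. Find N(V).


Spinor norm N(V) = |v1|^2 * |v2|^2 * ... * |v4|^2
= 6 * 3 * 7 * 5
Running product: 6, 18, 126, 630
N(V) = 630


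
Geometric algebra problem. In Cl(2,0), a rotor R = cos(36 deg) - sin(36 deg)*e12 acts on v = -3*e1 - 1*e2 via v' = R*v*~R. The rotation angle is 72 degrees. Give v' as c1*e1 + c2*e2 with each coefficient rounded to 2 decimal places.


Rotor R = cos(36deg) - sin(36deg)*e12
Rotation angle theta = 2 * 36 = 72 degrees
v' = R*v*~R rotates v by theta.
cos(72deg) = 0.3090, sin(72deg) = 0.9511
v'_1 = -3*cos(72deg) - (-1)*sin(72deg)
= -3*0.3090 - (-1)*0.9511
= 0.02
v'_2 = -3*sin(72deg) + (-1)*cos(72deg)
= -3*0.9511 + (-1)*0.3090
= -3.16
v' = 0.02*e1 - 3.16*e2


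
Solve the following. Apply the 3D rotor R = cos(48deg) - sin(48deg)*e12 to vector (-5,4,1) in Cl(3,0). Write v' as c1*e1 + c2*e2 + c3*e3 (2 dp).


Rotor R = cos(48deg) - sin(48deg)*e12
Rotation angle theta = 2 * 48 = 96 degrees in the e12 plane (e1 -> e2).
The component perpendicular to the plane (e3) is invariant: v'_3 = v3 = 1.00
cos(96deg) = -0.1045, sin(96deg) = 0.9945
v'_1 = v1*cos(theta) - v2*sin(theta) = -5*(-0.1045) - 4*0.9945 = -3.46
v'_2 = v1*sin(theta) + v2*cos(theta) = -5*0.9945 + 4*(-0.1045) = -5.39
v' = -3.46*e1 - 5.39*e2 + 1.00*e3


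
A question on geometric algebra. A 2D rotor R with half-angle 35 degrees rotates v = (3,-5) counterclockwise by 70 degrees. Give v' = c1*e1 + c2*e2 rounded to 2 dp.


Rotor R = cos(35deg) - sin(35deg)*e12
Rotation angle theta = 2 * 35 = 70 degrees
v' = R*v*~R rotates v by theta.
cos(70deg) = 0.3420, sin(70deg) = 0.9397
v'_1 = 3*cos(70deg) - (-5)*sin(70deg)
= 3*0.3420 - (-5)*0.9397
= 5.72
v'_2 = 3*sin(70deg) + (-5)*cos(70deg)
= 3*0.9397 + (-5)*0.3420
= 1.11
v' = 5.72*e1 + 1.11*e2


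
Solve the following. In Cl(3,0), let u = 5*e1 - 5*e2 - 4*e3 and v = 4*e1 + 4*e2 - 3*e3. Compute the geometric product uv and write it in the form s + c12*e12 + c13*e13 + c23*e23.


In Cl(3,0): e_i^2 = 1, e_ie_j = -e_je_i for i != j.
Scalar part = u . v = 5*4 + (-5)*4 + (-4)*(-3)
= 20 + (-20) + 12 = 12
e12 coeff = 5*4 - (-5)*4 = 20 - (-20) = 40
e13 coeff = 5*(-3) - (-4)*4 = -15 - (-16) = 1
e23 coeff = (-5)*(-3) - (-4)*4 = 15 - (-16) = 31
uv = 12 + 40*e12 + 1*e13 + 31*e23


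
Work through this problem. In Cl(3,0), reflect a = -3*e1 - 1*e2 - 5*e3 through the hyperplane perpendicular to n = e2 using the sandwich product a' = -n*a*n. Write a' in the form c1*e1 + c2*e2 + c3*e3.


Reflection formula: a' = -n*a*n, with n = e2 (unit vector, n^2 = 1).
For reflection through hyperplane perp to e2:
The component along e2 flips sign, others stay.
a = (-3, -1, -5)
a' = (-3, 1, -5)
a' = -3*e1 + 1*e2 - 5*e3


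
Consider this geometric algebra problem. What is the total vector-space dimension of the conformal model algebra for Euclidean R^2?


The conformal model of R^2 uses Cl(3,1): the 2 Euclidean generators plus two extra orthogonal generators e+ (e+^2 = +1) and e- (e-^2 = -1), from which the null vectors e0, einf are built.
Number of generators m = 2 + 2 = 4.
dim Cl(p,q) = 2^m = 2^4 = 16


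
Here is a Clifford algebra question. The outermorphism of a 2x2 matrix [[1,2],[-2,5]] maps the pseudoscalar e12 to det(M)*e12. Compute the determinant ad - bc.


The outermorphism of a linear map f sends e1^e2 to f(e1)^f(e2).
f(e1) = 1*e1 - 2*e2
f(e2) = 2*e1 + 5*e2
f(e1) ^ f(e2) = (1*e1 - 2*e2) ^ (2*e1 + 5*e2)
= 1*5*e12 + (-2)*2*e21
= (5 - (-4))*e12
= 9*e12
Coefficient = 9


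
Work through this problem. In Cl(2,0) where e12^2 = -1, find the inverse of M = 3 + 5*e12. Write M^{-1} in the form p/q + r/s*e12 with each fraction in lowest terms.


M = 3 + 5*e12, where e12^2 = -1.
Since M commutes with its reverse ~M = a - b*e12, M * ~M = a^2 - b^2*e12^2 = a^2 + b^2.
So M^{-1} = ~M / (a^2 + b^2) = (a - b*e12)/(a^2 + b^2).
a^2 + b^2 = 9 + 25 = 34
Scalar part = 3/34 = 3/34
Bivector coeff = -5/34 = -5/34
M^{-1} = 3/34 - 5/34*e12


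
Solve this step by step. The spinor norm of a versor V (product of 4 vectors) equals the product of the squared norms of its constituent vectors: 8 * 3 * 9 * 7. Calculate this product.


Spinor norm N(V) = |v1|^2 * |v2|^2 * ... * |v4|^2
= 8 * 3 * 9 * 7
Running product: 8, 24, 216, 1512
N(V) = 1512


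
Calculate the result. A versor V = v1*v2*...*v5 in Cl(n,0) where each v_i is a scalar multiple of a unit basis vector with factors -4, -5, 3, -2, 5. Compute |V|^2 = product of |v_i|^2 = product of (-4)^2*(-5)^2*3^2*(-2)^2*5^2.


Each vector v_i has |v_i|^2 = s_i^2
Squared scales: (-4)^2 = 16, (-5)^2 = 25, 3^2 = 9, (-2)^2 = 4, 5^2 = 25
|V|^2 = 16 * 25 * 9 * 4 * 25
= 360000


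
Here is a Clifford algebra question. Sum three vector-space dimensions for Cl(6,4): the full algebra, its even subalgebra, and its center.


n = 6 + 4 = 10
Total dim = 2^10 = 1024
Even subalgebra dim = 2^9 = 512
n is even, so center dim = 1
Sum = 1024 + 512 + 1 = 1537


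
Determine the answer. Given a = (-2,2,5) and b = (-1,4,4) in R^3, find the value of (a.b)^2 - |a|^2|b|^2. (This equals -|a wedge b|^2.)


a . b = (-2)*(-1) + 2*4 + 5*4
= 2 + 8 + 20 = 30
|a|^2 = (-2)^2 + 2^2 + 5^2 = 33
|b|^2 = (-1)^2 + 4^2 + 4^2 = 33
(a.b)^2 = 30^2 = 900
|a|^2 * |b|^2 = 33 * 33 = 1089
Result = 900 - 1089 = -189


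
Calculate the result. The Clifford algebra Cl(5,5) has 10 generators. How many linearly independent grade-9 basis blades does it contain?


Number of grade-k basis blades in Cl(p,q) with n = p + q is C(n, k).
n = 5 + 5 = 10
C(10, 9) = 10! / (9! * 1!)
= 3628800 / (362880 * 1)
= 10


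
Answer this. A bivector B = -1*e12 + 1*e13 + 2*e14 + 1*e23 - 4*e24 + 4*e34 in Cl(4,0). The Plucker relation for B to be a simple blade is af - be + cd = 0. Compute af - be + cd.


Plucker relation: af - be + cd
a*f = (-1)*4 = -4
b*e = 1*(-4) = -4
c*d = 2*1 = 2
af - be + cd = -4 - (-4) + 2
= 2


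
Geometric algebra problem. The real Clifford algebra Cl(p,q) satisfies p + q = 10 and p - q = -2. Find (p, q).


We need p + q = 10 and p - q = -2.
Adding: 2p = 10 + (-2) = 8, so p = 4.
Then q = 10 - 4 = 6.
(p, q) = (4, 6)


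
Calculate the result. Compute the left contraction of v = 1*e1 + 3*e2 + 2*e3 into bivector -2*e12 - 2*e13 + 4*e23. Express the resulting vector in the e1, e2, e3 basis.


Left contraction v _| B = <vB>_1 (grade-1 part of the geometric product vB).
Using e1_|e12 = e2, e2_|e12 = -e1, e1_|e13 = e3, e3_|e13 = -e1, e2_|e23 = e3, e3_|e23 = -e2:
e1 coeff: -v2*b12 - v3*b13 = -(3)*(-2) - (2)*(-2) = 10
e2 coeff: v1*b12 - v3*b23 = (1)*(-2) - (2)*(4) = -10
e3 coeff: v1*b13 + v2*b23 = (1)*(-2) + (3)*(4) = 10
v _| B = 10*e1 - 10*e2 + 10*e3


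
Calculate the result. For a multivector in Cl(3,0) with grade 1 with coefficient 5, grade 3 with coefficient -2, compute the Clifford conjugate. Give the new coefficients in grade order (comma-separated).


Clifford conjugate sign for grade k: (-1)^(k(k+1)/2)
Grade 1: (-1)^(1*2/2) = (-1)^1 = -1, coeff 5 -> -5
Grade 3: (-1)^(3*4/2) = (-1)^6 = 1, coeff -2 -> -2
Conjugated coefficients: -5, -2


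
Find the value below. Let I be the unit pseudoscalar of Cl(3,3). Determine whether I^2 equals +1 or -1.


The pseudoscalar I = e1...e_n (product of all n generators) of Cl(p,q) satisfies I^2 = (-1)^(q + n(n-1)/2).
p = 3, q = 3, n = p + q = 6
n(n-1)/2 = 6 * 5 / 2 = 15
Exponent = q + n(n-1)/2 = 3 + 15 = 18
I^2 = (-1)^18 = +1


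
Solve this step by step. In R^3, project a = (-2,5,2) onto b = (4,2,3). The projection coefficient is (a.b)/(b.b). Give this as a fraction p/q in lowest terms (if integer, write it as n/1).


Projection coefficient = (a . b) / (b . b)
a . b = (-2)*4 + 5*2 + 2*3
= -8 + 10 + 6 = 8
b . b = 4^2 + 2^2 + 3^2
= 16 + 4 + 9 = 29
Coefficient = 8/29
In lowest terms: 8/29


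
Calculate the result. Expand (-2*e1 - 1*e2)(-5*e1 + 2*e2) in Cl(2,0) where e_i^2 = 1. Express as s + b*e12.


Expand: (-2*e1 - 1*e2)(-5*e1 + 2*e2)
= (-2)*(-5)*e1e1 + (-2)*2*e1e2 + (-1)*(-5)*e2e1 + (-1)*2*e2e2
Using e1^2 = e2^2 = 1, e2e1 = -e1e2:
Scalar part s = (-2)*(-5) + (-1)*2 = 10 + (-2) = 8
Bivector part b = (-2)*2 - (-1)*(-5) = -4 - 5 = -9
uv = 8 - 9*e12


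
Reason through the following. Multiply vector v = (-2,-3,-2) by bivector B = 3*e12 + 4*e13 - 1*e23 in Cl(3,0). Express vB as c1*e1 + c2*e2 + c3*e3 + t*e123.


vB has grade-1 (vector) and grade-3 (trivector) parts: vB = (v _| B) + (v ^ B).
Vector part <vB>_1:
  e1: -v2*b12 - v3*b13 = -(-3)*(3) - (-2)*(4) = 17
  e2: v1*b12 - v3*b23 = (-2)*(3) - (-2)*(-1) = -8
  e3: v1*b13 + v2*b23 = (-2)*(4) + (-3)*(-1) = -5
Trivector part <vB>_3:
  e123: v1*b23 - v2*b13 + v3*b12 = (-2)*(-1) - (-3)*(4) + (-2)*(3) = 8
vB = 17*e1 - 8*e2 - 5*e3 + 8*e123
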